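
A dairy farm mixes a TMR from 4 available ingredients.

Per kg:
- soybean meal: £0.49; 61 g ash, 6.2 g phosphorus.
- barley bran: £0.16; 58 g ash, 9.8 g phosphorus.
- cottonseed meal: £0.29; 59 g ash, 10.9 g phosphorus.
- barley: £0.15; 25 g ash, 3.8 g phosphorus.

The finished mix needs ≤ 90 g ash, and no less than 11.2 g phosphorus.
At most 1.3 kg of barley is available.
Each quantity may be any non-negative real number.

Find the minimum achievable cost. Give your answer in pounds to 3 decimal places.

£0.183

Set it up as a linear program. Let x1 = kg of soybean meal, x2 = kg of barley bran, x3 = kg of cottonseed meal, x4 = kg of barley.
Minimize 0.49x1 + 0.16x2 + 0.29x3 + 0.15x4 with:
  61x1 + 58x2 + 59x3 + 25x4 ≤ 90   (ash)
  6.2x1 + 9.8x2 + 10.9x3 + 3.8x4 ≥ 11.2   (phosphorus)
  x4 ≤ 1.3
  x1, x2, x3, x4 ≥ 0.
The optimal basis is {barley bran}; soybean meal, cottonseed meal, barley drop out. There the phosphorus constraint is tight.
Optimal quantities: barley bran = 1.143 kg.
Total cost: 0.16·1.143 = 0.18288.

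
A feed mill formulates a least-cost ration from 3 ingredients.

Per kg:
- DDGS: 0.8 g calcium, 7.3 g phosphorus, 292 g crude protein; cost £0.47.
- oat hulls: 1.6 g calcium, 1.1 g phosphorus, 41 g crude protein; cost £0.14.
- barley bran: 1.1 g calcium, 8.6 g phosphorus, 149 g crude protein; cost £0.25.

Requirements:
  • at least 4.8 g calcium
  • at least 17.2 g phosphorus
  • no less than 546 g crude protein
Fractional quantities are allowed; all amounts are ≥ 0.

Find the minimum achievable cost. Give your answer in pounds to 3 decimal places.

Set it up as a linear program. Let x1 = kg of DDGS, x2 = kg of oat hulls, x3 = kg of barley bran.
min 0.47x1 + 0.14x2 + 0.25x3 with:
  0.8x1 + 1.6x2 + 1.1x3 ≥ 4.8   (calcium)
  7.3x1 + 1.1x2 + 8.6x3 ≥ 17.2   (phosphorus)
  292x1 + 41x2 + 149x3 ≥ 546   (crude protein)
  x1, x2, x3 ≥ 0.
The cheapest feasible vertex uses only oat hulls, barley bran; DDGS is not used. Binding constraints: calcium and crude protein.
Solving gives x2 = 0.5929, x3 = 3.501.
Cost = 0.14·0.5929 + 0.25·3.501 = 0.95826.

£0.958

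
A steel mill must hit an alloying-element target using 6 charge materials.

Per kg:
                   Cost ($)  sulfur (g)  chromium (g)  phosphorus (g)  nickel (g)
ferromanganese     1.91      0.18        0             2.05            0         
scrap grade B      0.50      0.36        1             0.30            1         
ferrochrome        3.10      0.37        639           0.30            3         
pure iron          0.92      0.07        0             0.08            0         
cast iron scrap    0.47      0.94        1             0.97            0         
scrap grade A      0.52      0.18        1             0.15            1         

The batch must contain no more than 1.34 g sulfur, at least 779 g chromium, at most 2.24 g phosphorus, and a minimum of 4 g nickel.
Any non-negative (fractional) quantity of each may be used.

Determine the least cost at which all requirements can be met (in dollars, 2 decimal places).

$3.95

Let x1 = kg of ferromanganese, x2 = kg of scrap grade B, x3 = kg of ferrochrome, x4 = kg of pure iron, x5 = kg of cast iron scrap, x6 = kg of scrap grade A.
min 1.91x1 + 0.5x2 + 3.1x3 + 0.92x4 + 0.47x5 + 0.52x6 with:
  0.18x1 + 0.36x2 + 0.37x3 + 0.07x4 + 0.94x5 + 0.18x6 ≤ 1.34   (sulfur)
  1x2 + 639x3 + 1x5 + 1x6 ≥ 779   (chromium)
  2.05x1 + 0.3x2 + 0.3x3 + 0.08x4 + 0.97x5 + 0.15x6 ≤ 2.24   (phosphorus)
  1x2 + 3x3 + 1x6 ≥ 4   (nickel)
  x1, x2, x3, x4, x5, x6 ≥ 0.
At the optimum only scrap grade B, ferrochrome are positive (ferromanganese, pure iron, cast iron scrap, scrap grade A = 0). There the chromium and nickel constraints are tight.
Optimal quantities: scrap grade B = 0.3443 kg, ferrochrome = 1.219 kg.
Objective = 0.5·0.3443 + 3.1·1.219 = 3.9511.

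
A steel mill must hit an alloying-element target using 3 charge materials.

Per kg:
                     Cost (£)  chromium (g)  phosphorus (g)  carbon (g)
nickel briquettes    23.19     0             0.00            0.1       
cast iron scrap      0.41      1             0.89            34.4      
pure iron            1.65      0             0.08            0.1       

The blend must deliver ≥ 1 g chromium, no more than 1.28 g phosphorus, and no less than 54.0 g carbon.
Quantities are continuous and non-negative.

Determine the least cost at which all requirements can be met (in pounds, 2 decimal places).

Let x1 = kg of nickel briquettes, x2 = kg of cast iron scrap, x3 = kg of pure iron.
min 23.19x1 + 0.41x2 + 1.65x3 with:
  1x2 ≥ 1   (chromium)
  0.89x2 + 0.08x3 ≤ 1.28   (phosphorus)
  0.1x1 + 34.4x2 + 0.1x3 ≥ 54   (carbon)
  x1, x2, x3 ≥ 0.
The minimum-cost mix takes nothing from pure iron — only nickel briquettes, cast iron scrap. The phosphorus and carbon requirements are met with equality.
Optimal quantities: nickel briquettes = 45.2584 kg, cast iron scrap = 1.4382 kg.
Cost = 23.19·45.2584 + 0.41·1.4382 = 1050.1320.

£1050.13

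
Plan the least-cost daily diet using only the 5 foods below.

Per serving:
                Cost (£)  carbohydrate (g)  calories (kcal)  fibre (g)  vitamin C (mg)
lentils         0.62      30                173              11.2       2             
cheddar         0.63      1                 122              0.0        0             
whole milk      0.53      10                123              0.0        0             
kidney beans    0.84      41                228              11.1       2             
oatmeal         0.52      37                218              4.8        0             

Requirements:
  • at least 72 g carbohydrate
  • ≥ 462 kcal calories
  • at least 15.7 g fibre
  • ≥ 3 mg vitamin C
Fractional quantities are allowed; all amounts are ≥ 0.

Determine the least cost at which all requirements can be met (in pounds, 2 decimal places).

£1.41

Let x1 = servings of lentils, x2 = servings of cheddar, x3 = servings of whole milk, x4 = servings of kidney beans, x5 = servings of oatmeal.
Minimise 0.62x1 + 0.63x2 + 0.53x3 + 0.84x4 + 0.52x5 subject to:
  30x1 + 1x2 + 10x3 + 41x4 + 37x5 ≥ 72   (carbohydrate)
  173x1 + 122x2 + 123x3 + 228x4 + 218x5 ≥ 462   (calories)
  11.2x1 + 11.1x4 + 4.8x5 ≥ 15.7   (fibre)
  2x1 + 2x4 ≥ 3   (vitamin C)
  x1, x2, x3, x4, x5 ≥ 0.
The optimal basis is {lentils, oatmeal}; cheddar, whole milk, kidney beans drop out. There the calories and vitamin C constraints are tight.
Optimal quantities: lentils = 1.5 servings, oatmeal = 0.9289 servings.
Objective = 0.62·1.5 + 0.52·0.9289 = 1.4130.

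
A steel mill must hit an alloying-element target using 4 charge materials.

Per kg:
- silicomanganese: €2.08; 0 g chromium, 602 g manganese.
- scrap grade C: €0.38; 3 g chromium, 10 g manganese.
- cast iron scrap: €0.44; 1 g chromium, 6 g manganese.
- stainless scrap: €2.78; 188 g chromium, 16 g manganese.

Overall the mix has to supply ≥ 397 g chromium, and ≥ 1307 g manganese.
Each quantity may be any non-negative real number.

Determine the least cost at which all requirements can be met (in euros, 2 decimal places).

€10.27

Let x1 = kg of silicomanganese, x2 = kg of scrap grade C, x3 = kg of cast iron scrap, x4 = kg of stainless scrap.
Minimize 2.08x1 + 0.38x2 + 0.44x3 + 2.78x4 subject to:
  3x2 + 1x3 + 188x4 ≥ 397   (chromium)
  602x1 + 10x2 + 6x3 + 16x4 ≥ 1307   (manganese)
  x1, x2, x3, x4 ≥ 0.
The optimal basis is {silicomanganese, stainless scrap}; scrap grade C, cast iron scrap drop out. There the chromium and manganese constraints are tight.
Optimal quantities: silicomanganese = 2.115 kg, stainless scrap = 2.112 kg.
Hence cost = 2.08·2.115 + 2.78·2.112 = €10.2706.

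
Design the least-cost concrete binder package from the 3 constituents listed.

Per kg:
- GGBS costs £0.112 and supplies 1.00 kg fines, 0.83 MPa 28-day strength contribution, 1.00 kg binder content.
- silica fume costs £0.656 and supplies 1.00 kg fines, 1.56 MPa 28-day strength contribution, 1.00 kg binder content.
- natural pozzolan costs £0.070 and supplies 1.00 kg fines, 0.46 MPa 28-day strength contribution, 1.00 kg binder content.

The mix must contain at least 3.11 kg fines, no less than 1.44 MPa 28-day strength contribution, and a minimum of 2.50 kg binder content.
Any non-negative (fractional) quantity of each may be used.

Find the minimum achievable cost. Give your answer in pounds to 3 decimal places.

Let x1 = kg of GGBS, x2 = kg of silica fume, x3 = kg of natural pozzolan.
Minimise 0.112x1 + 0.656x2 + 0.07x3 with:
  1x1 + 1x2 + 1x3 ≥ 3.11   (fines)
  0.83x1 + 1.56x2 + 0.46x3 ≥ 1.44   (28-day strength contribution)
  1x1 + 1x2 + 1x3 ≥ 2.5   (binder content)
  x1, x2, x3 ≥ 0.
The optimal basis is {GGBS, natural pozzolan}; silica fume drops out. There the fines and 28-day strength contribution constraints are tight.
So GGBS = 0.02541 kg, natural pozzolan = 3.085 kg.
Hence cost = 0.112·0.02541 + 0.07·3.085 = £0.21880.

£0.219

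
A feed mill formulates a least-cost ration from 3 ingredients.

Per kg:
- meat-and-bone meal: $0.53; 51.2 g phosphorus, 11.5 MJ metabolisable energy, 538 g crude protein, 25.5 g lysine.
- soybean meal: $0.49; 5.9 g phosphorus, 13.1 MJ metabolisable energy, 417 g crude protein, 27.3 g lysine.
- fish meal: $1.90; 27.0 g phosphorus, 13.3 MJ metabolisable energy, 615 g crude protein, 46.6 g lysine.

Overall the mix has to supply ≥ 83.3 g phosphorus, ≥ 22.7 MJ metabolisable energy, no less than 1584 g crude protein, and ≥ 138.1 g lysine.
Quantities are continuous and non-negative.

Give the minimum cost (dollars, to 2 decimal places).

$2.56

Let x1 = kg of meat-and-bone meal, x2 = kg of soybean meal, x3 = kg of fish meal.
Minimize 0.53x1 + 0.49x2 + 1.9x3 s.t.:
  51.2x1 + 5.9x2 + 27x3 ≥ 83.3   (phosphorus)
  11.5x1 + 13.1x2 + 13.3x3 ≥ 22.7   (metabolisable energy)
  538x1 + 417x2 + 615x3 ≥ 1584   (crude protein)
  25.5x1 + 27.3x2 + 46.6x3 ≥ 138.1   (lysine)
  x1, x2, x3 ≥ 0.
The cheapest feasible vertex uses only meat-and-bone meal, soybean meal; fish meal is not used. Binding constraints: phosphorus and lysine.
Optimal quantities: meat-and-bone meal = 1.17 kg, soybean meal = 3.966 kg.
Cost = 0.53·1.17 + 0.49·3.966 = 2.5634.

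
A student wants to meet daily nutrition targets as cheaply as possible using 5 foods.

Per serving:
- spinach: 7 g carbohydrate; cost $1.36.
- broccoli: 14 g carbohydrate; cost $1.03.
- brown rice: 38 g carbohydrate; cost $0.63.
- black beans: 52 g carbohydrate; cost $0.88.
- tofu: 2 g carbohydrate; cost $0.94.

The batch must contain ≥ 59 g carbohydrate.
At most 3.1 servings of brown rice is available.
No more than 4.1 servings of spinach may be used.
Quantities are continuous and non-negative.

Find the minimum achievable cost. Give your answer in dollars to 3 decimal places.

Treat it as an LP. Let x1 = servings of spinach, x2 = servings of broccoli, x3 = servings of brown rice, x4 = servings of black beans, x5 = servings of tofu.
Minimize 1.36x1 + 1.03x2 + 0.63x3 + 0.88x4 + 0.94x5 subject to:
  7x1 + 14x2 + 38x3 + 52x4 + 2x5 ≥ 59   (carbohydrate)
  x3 ≤ 3.1
  x1 ≤ 4.1
  x1, x2, x3, x4, x5 ≥ 0.
The minimum-cost mix takes nothing from spinach, broccoli, black beans, tofu — only brown rice. There the carbohydrate constraint is tight.
Optimal quantities: brown rice = 1.553 servings.
Hence cost = 0.63·1.553 = $0.97839.

$0.978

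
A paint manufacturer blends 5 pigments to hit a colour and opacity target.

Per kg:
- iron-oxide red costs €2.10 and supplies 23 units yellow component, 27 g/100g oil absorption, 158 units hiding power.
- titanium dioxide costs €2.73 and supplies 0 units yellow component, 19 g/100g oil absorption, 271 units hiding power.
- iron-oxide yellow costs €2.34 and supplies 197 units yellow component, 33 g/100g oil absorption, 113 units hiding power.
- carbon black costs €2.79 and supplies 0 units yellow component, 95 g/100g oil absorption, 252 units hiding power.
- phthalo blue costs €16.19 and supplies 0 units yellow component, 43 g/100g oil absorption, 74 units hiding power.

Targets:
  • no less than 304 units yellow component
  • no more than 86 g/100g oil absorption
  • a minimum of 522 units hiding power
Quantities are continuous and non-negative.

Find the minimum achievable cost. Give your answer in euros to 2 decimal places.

Set it up as a linear program. Let x1 = kg of iron-oxide red, x2 = kg of titanium dioxide, x3 = kg of iron-oxide yellow, x4 = kg of carbon black, x5 = kg of phthalo blue.
min 2.1x1 + 2.73x2 + 2.34x3 + 2.79x4 + 16.19x5 s.t.:
  23x1 + 197x3 ≥ 304   (yellow component)
  27x1 + 19x2 + 33x3 + 95x4 + 43x5 ≤ 86   (oil absorption)
  158x1 + 271x2 + 113x3 + 252x4 + 74x5 ≥ 522   (hiding power)
  x1, x2, x3, x4, x5 ≥ 0.
The minimum-cost mix takes nothing from iron-oxide red, carbon black, phthalo blue — only titanium dioxide, iron-oxide yellow. The yellow component and hiding power requirements are met with equality.
That vertex is x2 = 1.283, x3 = 1.543.
Cost = 2.73·1.283 + 2.34·1.543 = 7.1132.

€7.11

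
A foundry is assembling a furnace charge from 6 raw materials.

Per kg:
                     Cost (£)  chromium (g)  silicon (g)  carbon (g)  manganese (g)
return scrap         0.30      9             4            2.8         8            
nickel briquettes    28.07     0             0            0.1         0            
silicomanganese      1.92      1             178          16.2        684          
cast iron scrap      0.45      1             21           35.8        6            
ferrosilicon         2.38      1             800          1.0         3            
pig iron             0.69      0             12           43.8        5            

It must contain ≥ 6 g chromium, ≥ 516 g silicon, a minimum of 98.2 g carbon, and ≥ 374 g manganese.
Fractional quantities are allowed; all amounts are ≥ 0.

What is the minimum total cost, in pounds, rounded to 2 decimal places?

Let x1 = kg of return scrap, x2 = kg of nickel briquettes, x3 = kg of silicomanganese, x4 = kg of cast iron scrap, x5 = kg of ferrosilicon, x6 = kg of pig iron.
Minimise 0.3x1 + 28.07x2 + 1.92x3 + 0.45x4 + 2.38x5 + 0.69x6 with:
  9x1 + 1x3 + 1x4 + 1x5 ≥ 6   (chromium)
  4x1 + 178x3 + 21x4 + 800x5 + 12x6 ≥ 516   (silicon)
  2.8x1 + 0.1x2 + 16.2x3 + 35.8x4 + 1x5 + 43.8x6 ≥ 98.2   (carbon)
  8x1 + 684x3 + 6x4 + 3x5 + 5x6 ≥ 374   (manganese)
  x1, x2, x3, x4, x5, x6 ≥ 0.
The cheapest feasible vertex uses only return scrap, silicomanganese, cast iron scrap, ferrosilicon; nickel briquettes, pig iron are not used. Binding constraints: chromium, silicon, carbon, manganese.
That vertex is x1 = 0.2827, x3 = 0.5198, x4 = 2.473, x5 = 0.463.
Objective = 0.3·0.2827 + 1.92·0.5198 + 0.45·2.473 + 2.38·0.463 = 3.2976.

£3.30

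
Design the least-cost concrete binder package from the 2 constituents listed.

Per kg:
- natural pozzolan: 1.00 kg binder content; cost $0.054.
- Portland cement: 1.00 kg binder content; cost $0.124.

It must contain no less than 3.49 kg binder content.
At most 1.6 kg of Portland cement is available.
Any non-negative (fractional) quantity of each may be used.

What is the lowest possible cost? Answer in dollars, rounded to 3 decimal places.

$0.188

Treat it as an LP. Let x1 = kg of natural pozzolan, x2 = kg of Portland cement.
Minimise 0.054x1 + 0.124x2 s.t.:
  1x1 + 1x2 ≥ 3.49   (binder content)
  x2 ≤ 1.6
  x1, x2 ≥ 0.
The cheapest feasible vertex uses only natural pozzolan; Portland cement is not used. The binder content requirement is met with equality.
Solving gives x1 = 3.49.
Total cost: 0.054·3.49 = 0.18846.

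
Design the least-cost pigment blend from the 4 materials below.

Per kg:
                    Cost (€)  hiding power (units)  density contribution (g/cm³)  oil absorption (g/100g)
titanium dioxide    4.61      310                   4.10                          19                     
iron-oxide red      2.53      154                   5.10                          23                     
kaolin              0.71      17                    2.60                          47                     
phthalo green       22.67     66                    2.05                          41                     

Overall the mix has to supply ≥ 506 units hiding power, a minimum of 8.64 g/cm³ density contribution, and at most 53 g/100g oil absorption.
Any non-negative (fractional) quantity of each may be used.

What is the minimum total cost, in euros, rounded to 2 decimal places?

Treat it as an LP. Let x1 = kg of titanium dioxide, x2 = kg of iron-oxide red, x3 = kg of kaolin, x4 = kg of phthalo green.
Minimize 4.61x1 + 2.53x2 + 0.71x3 + 22.67x4 subject to:
  310x1 + 154x2 + 17x3 + 66x4 ≥ 506   (hiding power)
  4.1x1 + 5.1x2 + 2.6x3 + 2.05x4 ≥ 8.64   (density contribution)
  19x1 + 23x2 + 47x3 + 41x4 ≤ 53   (oil absorption)
  x1, x2, x3, x4 ≥ 0.
The optimal basis is {titanium dioxide, iron-oxide red}; kaolin, phthalo green drop out. Binding constraints: hiding power and density contribution.
Solving gives x1 = 1.316, x2 = 0.6358.
Hence cost = 4.61·1.316 + 2.53·0.6358 = €7.6753.

€7.68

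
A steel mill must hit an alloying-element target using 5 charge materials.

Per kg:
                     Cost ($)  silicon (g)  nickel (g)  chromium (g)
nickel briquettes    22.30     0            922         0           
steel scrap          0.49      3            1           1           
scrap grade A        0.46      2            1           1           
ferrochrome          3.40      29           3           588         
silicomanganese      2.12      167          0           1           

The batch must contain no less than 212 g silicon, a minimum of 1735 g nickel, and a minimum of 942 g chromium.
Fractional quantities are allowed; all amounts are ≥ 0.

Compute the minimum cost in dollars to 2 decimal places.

$49.39

This is a linear program. Let x1 = kg of nickel briquettes, x2 = kg of steel scrap, x3 = kg of scrap grade A, x4 = kg of ferrochrome, x5 = kg of silicomanganese.
Minimize 22.3x1 + 0.49x2 + 0.46x3 + 3.4x4 + 2.12x5 with:
  3x2 + 2x3 + 29x4 + 167x5 ≥ 212   (silicon)
  922x1 + 1x2 + 1x3 + 3x4 ≥ 1735   (nickel)
  1x2 + 1x3 + 588x4 + 1x5 ≥ 942   (chromium)
  x1, x2, x3, x4, x5 ≥ 0.
At the optimum only nickel briquettes, ferrochrome, silicomanganese are positive (steel scrap, scrap grade A = 0). Binding constraints: silicon, nickel, chromium.
Optimal quantities: nickel briquettes = 1.8766 kg, ferrochrome = 1.6004 kg, silicomanganese = 0.99156 kg.
Objective = 22.3·1.8766 + 3.4·1.6004 + 2.12·0.99156 = 49.3916.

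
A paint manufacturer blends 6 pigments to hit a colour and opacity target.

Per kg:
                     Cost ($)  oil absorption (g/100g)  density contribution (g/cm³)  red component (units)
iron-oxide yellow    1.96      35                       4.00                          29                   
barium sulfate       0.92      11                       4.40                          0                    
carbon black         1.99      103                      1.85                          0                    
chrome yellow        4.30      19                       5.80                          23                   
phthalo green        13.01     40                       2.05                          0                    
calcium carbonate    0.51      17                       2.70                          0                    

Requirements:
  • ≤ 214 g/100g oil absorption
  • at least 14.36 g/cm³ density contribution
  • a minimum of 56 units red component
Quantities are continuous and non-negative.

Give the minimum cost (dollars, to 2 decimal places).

Set it up as a linear program. Let x1 = kg of iron-oxide yellow, x2 = kg of barium sulfate, x3 = kg of carbon black, x4 = kg of chrome yellow, x5 = kg of phthalo green, x6 = kg of calcium carbonate.
min 1.96x1 + 0.92x2 + 1.99x3 + 4.3x4 + 13.01x5 + 0.51x6 with:
  35x1 + 11x2 + 103x3 + 19x4 + 40x5 + 17x6 ≤ 214   (oil absorption)
  4x1 + 4.4x2 + 1.85x3 + 5.8x4 + 2.05x5 + 2.7x6 ≥ 14.36   (density contribution)
  29x1 + 23x4 ≥ 56   (red component)
  x1, x2, x3, x4, x5, x6 ≥ 0.
The cheapest feasible vertex uses only iron-oxide yellow, calcium carbonate; barium sulfate, carbon black, chrome yellow, phthalo green are not used. Binding constraints: density contribution and red component.
That vertex is x1 = 1.931, x6 = 2.458.
Objective = 1.96·1.931 + 0.51·2.458 = 5.0383.

$5.04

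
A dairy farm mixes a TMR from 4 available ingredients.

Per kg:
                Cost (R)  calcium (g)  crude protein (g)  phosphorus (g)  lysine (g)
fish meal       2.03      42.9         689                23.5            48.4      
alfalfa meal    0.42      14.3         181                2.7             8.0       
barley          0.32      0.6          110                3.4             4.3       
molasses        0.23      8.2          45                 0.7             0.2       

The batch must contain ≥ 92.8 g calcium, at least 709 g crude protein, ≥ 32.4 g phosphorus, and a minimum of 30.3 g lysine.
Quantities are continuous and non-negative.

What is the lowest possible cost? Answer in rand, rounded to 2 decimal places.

R3.47

Let x1 = kg of fish meal, x2 = kg of alfalfa meal, x3 = kg of barley, x4 = kg of molasses.
min 2.03x1 + 0.42x2 + 0.32x3 + 0.23x4 with:
  42.9x1 + 14.3x2 + 0.6x3 + 8.2x4 ≥ 92.8   (calcium)
  689x1 + 181x2 + 110x3 + 45x4 ≥ 709   (crude protein)
  23.5x1 + 2.7x2 + 3.4x3 + 0.7x4 ≥ 32.4   (phosphorus)
  48.4x1 + 8x2 + 4.3x3 + 0.2x4 ≥ 30.3   (lysine)
  x1, x2, x3, x4 ≥ 0.
At the optimum only fish meal, alfalfa meal are positive (barley, molasses = 0). Binding constraints: calcium and phosphorus.
Solving gives x1 = 0.9661, x2 = 3.591.
Total cost: 2.03·0.9661 + 0.42·3.591 = 3.4694.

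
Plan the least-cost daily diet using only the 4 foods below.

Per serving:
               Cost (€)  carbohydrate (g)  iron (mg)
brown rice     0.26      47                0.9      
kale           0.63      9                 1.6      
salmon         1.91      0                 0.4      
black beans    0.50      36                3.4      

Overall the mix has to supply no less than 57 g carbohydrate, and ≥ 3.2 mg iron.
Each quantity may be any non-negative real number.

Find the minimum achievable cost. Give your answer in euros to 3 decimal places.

€0.549

Let x1 = servings of brown rice, x2 = servings of kale, x3 = servings of salmon, x4 = servings of black beans.
min 0.26x1 + 0.63x2 + 1.91x3 + 0.5x4 subject to:
  47x1 + 9x2 + 36x4 ≥ 57   (carbohydrate)
  0.9x1 + 1.6x2 + 0.4x3 + 3.4x4 ≥ 3.2   (iron)
  x1, x2, x3, x4 ≥ 0.
At the optimum only brown rice, black beans are positive (kale, salmon = 0). There the carbohydrate and iron constraints are tight.
Solving gives x1 = 0.617, x4 = 0.7779.
Total cost: 0.26·0.617 + 0.5·0.7779 = 0.54937.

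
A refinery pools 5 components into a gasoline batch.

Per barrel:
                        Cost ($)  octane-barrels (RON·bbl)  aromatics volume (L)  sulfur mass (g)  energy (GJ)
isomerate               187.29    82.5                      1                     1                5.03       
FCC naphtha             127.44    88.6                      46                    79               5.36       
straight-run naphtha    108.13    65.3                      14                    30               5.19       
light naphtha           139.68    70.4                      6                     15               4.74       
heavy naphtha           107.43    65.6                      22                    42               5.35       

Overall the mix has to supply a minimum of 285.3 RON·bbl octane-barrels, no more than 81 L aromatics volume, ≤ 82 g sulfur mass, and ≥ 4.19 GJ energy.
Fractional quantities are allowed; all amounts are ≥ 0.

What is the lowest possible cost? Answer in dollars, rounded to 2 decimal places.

$537.80

Let x1 = barrels of isomerate, x2 = barrels of FCC naphtha, x3 = barrels of straight-run naphtha, x4 = barrels of light naphtha, x5 = barrels of heavy naphtha.
Minimize 187.29x1 + 127.44x2 + 108.13x3 + 139.68x4 + 107.43x5 with:
  82.5x1 + 88.6x2 + 65.3x3 + 70.4x4 + 65.6x5 ≥ 285.3   (octane-barrels)
  1x1 + 46x2 + 14x3 + 6x4 + 22x5 ≤ 81   (aromatics volume)
  1x1 + 79x2 + 30x3 + 15x4 + 42x5 ≤ 82   (sulfur mass)
  5.03x1 + 5.36x2 + 5.19x3 + 4.74x4 + 5.35x5 ≥ 4.19   (energy)
  x1, x2, x3, x4, x5 ≥ 0.
The optimal basis is {straight-run naphtha, light naphtha}; isomerate, FCC naphtha, heavy naphtha drop out. The octane-barrels and sulfur mass requirements are met with equality.
Solving gives x3 = 1.3186, x4 = 2.8295.
Cost = 108.13·1.3186 + 139.68·2.8295 = 537.8048.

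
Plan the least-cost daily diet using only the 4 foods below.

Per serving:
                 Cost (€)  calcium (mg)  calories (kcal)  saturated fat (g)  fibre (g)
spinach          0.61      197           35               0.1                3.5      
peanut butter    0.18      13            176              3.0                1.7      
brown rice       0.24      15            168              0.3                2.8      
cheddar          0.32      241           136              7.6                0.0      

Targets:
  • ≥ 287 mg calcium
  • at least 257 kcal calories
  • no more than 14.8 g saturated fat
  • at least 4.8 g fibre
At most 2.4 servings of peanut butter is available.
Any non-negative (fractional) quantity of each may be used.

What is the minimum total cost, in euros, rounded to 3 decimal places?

This is a linear program. Let x1 = servings of spinach, x2 = servings of peanut butter, x3 = servings of brown rice, x4 = servings of cheddar.
min 0.61x1 + 0.18x2 + 0.24x3 + 0.32x4 subject to:
  197x1 + 13x2 + 15x3 + 241x4 ≥ 287   (calcium)
  35x1 + 176x2 + 168x3 + 136x4 ≥ 257   (calories)
  0.1x1 + 3x2 + 0.3x3 + 7.6x4 ≤ 14.8   (saturated fat)
  3.5x1 + 1.7x2 + 2.8x3 ≥ 4.8   (fibre)
  x2 ≤ 2.4
  x1, x2, x3, x4 ≥ 0.
At the optimum only brown rice, cheddar are positive (spinach, peanut butter = 0). There the calcium and fibre constraints are tight.
Optimal quantities: brown rice = 1.714 servings, cheddar = 1.084 servings.
Total cost: 0.24·1.714 + 0.32·1.084 = 0.75824.

€0.758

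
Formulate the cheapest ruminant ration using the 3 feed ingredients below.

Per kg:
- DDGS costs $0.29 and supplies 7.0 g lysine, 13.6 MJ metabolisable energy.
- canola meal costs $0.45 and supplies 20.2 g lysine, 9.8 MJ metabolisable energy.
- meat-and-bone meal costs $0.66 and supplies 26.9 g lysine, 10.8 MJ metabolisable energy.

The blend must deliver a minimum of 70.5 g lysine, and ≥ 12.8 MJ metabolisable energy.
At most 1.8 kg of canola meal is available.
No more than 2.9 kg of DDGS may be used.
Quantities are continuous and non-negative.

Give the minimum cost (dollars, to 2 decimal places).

Let x1 = kg of DDGS, x2 = kg of canola meal, x3 = kg of meat-and-bone meal.
Minimize 0.29x1 + 0.45x2 + 0.66x3 with:
  7x1 + 20.2x2 + 26.9x3 ≥ 70.5   (lysine)
  13.6x1 + 9.8x2 + 10.8x3 ≥ 12.8   (metabolisable energy)
  x2 ≤ 1.8
  x1 ≤ 2.9
  x1, x2, x3 ≥ 0.
The cheapest feasible vertex uses only canola meal, meat-and-bone meal; DDGS is not used. There the lysine and the canola meal cap constraints are tight.
Solving gives x2 = 1.8, x3 = 1.269.
Hence cost = 0.45·1.8 + 0.66·1.269 = $1.6475.

$1.65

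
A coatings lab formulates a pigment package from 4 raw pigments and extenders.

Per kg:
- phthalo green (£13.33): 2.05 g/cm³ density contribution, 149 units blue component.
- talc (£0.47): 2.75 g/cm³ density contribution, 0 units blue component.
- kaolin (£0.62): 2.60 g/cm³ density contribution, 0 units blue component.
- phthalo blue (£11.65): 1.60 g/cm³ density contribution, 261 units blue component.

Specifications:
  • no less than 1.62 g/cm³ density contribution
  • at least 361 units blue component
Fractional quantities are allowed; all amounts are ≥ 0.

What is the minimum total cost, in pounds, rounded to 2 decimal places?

Let x1 = kg of phthalo green, x2 = kg of talc, x3 = kg of kaolin, x4 = kg of phthalo blue.
Minimize 13.33x1 + 0.47x2 + 0.62x3 + 11.65x4 s.t.:
  2.05x1 + 2.75x2 + 2.6x3 + 1.6x4 ≥ 1.62   (density contribution)
  149x1 + 261x4 ≥ 361   (blue component)
  x1, x2, x3, x4 ≥ 0.
The optimal basis is {phthalo blue}; phthalo green, talc, kaolin drop out. The blue component requirement is met with equality.
So phthalo blue = 1.383 kg.
Cost = 11.65·1.383 = 16.1120.

£16.11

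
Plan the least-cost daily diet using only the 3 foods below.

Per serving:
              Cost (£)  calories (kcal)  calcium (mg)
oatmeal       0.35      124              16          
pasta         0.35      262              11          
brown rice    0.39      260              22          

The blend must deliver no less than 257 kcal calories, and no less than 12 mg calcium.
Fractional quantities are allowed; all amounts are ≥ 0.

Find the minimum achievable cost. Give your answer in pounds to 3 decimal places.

£0.348

Let x1 = servings of oatmeal, x2 = servings of pasta, x3 = servings of brown rice.
Minimize 0.35x1 + 0.35x2 + 0.39x3 subject to:
  124x1 + 262x2 + 260x3 ≥ 257   (calories)
  16x1 + 11x2 + 22x3 ≥ 12   (calcium)
  x1, x2, x3 ≥ 0.
At the optimum only pasta, brown rice are positive (oatmeal = 0). There the calories and calcium constraints are tight.
That vertex is x2 = 0.8726, x3 = 0.1092.
Hence cost = 0.35·0.8726 + 0.39·0.1092 = £0.34800.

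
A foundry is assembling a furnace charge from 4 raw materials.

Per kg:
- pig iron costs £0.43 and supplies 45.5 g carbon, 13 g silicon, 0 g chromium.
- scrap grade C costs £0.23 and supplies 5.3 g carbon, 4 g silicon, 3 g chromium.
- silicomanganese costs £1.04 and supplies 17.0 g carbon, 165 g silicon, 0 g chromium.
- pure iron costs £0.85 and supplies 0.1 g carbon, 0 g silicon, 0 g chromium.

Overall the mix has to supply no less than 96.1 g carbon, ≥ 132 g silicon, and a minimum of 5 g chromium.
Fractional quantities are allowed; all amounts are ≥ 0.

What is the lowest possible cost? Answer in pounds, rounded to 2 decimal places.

£1.76

Treat it as an LP. Let x1 = kg of pig iron, x2 = kg of scrap grade C, x3 = kg of silicomanganese, x4 = kg of pure iron.
min 0.43x1 + 0.23x2 + 1.04x3 + 0.85x4 subject to:
  45.5x1 + 5.3x2 + 17x3 + 0.1x4 ≥ 96.1   (carbon)
  13x1 + 4x2 + 165x3 ≥ 132   (silicon)
  3x2 ≥ 5   (chromium)
  x1, x2, x3, x4 ≥ 0.
The minimum-cost mix takes nothing from pure iron — only pig iron, scrap grade C, silicomanganese. There the carbon, silicon, chromium constraints are tight.
Optimal quantities: pig iron = 1.684 kg, scrap grade C = 1.667 kg, silicomanganese = 0.6269 kg.
Cost = 0.43·1.684 + 0.23·1.667 + 1.04·0.6269 = 1.7595.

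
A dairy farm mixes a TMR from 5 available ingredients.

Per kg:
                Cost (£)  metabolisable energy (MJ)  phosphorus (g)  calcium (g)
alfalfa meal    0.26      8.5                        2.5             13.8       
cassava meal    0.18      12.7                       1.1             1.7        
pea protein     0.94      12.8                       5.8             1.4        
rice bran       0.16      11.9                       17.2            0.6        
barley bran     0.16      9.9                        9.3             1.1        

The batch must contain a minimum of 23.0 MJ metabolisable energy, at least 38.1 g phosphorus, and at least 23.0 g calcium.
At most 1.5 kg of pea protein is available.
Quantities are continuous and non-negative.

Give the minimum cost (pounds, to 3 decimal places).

£0.729

Treat it as an LP. Let x1 = kg of alfalfa meal, x2 = kg of cassava meal, x3 = kg of pea protein, x4 = kg of rice bran, x5 = kg of barley bran.
Minimise 0.26x1 + 0.18x2 + 0.94x3 + 0.16x4 + 0.16x5 subject to:
  8.5x1 + 12.7x2 + 12.8x3 + 11.9x4 + 9.9x5 ≥ 23   (metabolisable energy)
  2.5x1 + 1.1x2 + 5.8x3 + 17.2x4 + 9.3x5 ≥ 38.1   (phosphorus)
  13.8x1 + 1.7x2 + 1.4x3 + 0.6x4 + 1.1x5 ≥ 23   (calcium)
  x3 ≤ 1.5
  x1, x2, x3, x4, x5 ≥ 0.
The cheapest feasible vertex uses only alfalfa meal, rice bran; cassava meal, pea protein, barley bran are not used. Binding constraints: phosphorus and calcium.
Optimal quantities: alfalfa meal = 1.5803 kg, rice bran = 1.9854 kg.
Objective = 0.26·1.5803 + 0.16·1.9854 = 0.72854.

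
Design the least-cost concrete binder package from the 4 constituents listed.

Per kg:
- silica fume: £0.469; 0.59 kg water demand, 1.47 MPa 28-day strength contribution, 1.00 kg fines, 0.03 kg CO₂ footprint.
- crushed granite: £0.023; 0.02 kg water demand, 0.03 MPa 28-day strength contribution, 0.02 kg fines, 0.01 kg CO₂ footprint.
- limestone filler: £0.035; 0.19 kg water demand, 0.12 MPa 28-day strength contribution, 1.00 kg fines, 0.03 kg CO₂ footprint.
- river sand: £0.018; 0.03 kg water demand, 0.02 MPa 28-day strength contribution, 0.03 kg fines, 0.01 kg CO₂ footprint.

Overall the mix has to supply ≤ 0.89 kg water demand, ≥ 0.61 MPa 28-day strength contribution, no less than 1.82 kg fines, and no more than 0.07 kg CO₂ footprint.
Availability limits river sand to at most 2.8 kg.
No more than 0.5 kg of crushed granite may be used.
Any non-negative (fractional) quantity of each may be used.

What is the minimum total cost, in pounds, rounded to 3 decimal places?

£0.188

Treat it as an LP. Let x1 = kg of silica fume, x2 = kg of crushed granite, x3 = kg of limestone filler, x4 = kg of river sand.
Minimize 0.469x1 + 0.023x2 + 0.035x3 + 0.018x4 subject to:
  0.59x1 + 0.02x2 + 0.19x3 + 0.03x4 ≤ 0.89   (water demand)
  1.47x1 + 0.03x2 + 0.12x3 + 0.02x4 ≥ 0.61   (28-day strength contribution)
  1x1 + 0.02x2 + 1x3 + 0.03x4 ≥ 1.82   (fines)
  0.03x1 + 0.01x2 + 0.03x3 + 0.01x4 ≤ 0.07   (CO₂ footprint)
  x4 ≤ 2.8
  x2 ≤ 0.5
  x1, x2, x3, x4 ≥ 0.
The minimum-cost mix takes nothing from crushed granite, river sand — only silica fume, limestone filler. The 28-day strength contribution and CO₂ footprint requirements are met with equality.
So silica fume = 0.2444 kg, limestone filler = 2.089 kg.
Cost = 0.469·0.2444 + 0.035·2.089 = 0.18774.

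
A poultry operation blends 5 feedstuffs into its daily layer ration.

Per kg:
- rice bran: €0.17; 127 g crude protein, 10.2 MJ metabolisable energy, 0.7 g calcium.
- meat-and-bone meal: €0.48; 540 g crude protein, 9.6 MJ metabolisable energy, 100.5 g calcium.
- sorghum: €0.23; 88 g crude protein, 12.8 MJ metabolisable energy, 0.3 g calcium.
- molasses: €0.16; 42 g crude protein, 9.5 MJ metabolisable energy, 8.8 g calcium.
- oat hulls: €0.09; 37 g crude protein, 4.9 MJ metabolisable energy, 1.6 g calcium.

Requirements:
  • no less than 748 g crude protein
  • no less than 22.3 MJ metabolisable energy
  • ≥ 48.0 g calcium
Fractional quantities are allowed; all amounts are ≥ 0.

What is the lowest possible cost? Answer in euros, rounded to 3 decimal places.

Let x1 = kg of rice bran, x2 = kg of meat-and-bone meal, x3 = kg of sorghum, x4 = kg of molasses, x5 = kg of oat hulls.
Minimize 0.17x1 + 0.48x2 + 0.23x3 + 0.16x4 + 0.09x5 s.t.:
  127x1 + 540x2 + 88x3 + 42x4 + 37x5 ≥ 748   (crude protein)
  10.2x1 + 9.6x2 + 12.8x3 + 9.5x4 + 4.9x5 ≥ 22.3   (metabolisable energy)
  0.7x1 + 100.5x2 + 0.3x3 + 8.8x4 + 1.6x5 ≥ 48   (calcium)
  x1, x2, x3, x4, x5 ≥ 0.
The minimum-cost mix takes nothing from sorghum, molasses, oat hulls — only rice bran, meat-and-bone meal. There the crude protein and metabolisable energy constraints are tight.
Solving gives x1 = 1.133, x2 = 1.119.
Total cost: 0.17·1.133 + 0.48·1.119 = 0.72973.

€0.730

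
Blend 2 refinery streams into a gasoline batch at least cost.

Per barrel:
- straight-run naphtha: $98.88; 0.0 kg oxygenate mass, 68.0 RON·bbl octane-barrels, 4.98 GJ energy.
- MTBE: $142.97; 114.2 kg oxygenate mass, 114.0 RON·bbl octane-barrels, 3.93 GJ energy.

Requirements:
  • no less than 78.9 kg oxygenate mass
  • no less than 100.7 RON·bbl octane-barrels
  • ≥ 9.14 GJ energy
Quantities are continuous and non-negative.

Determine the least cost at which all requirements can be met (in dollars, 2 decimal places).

Let x1 = barrels of straight-run naphtha, x2 = barrels of MTBE.
Minimise 98.88x1 + 142.97x2 subject to:
  114.2x2 ≥ 78.9   (oxygenate mass)
  68x1 + 114x2 ≥ 100.7   (octane-barrels)
  4.98x1 + 3.93x2 ≥ 9.14   (energy)
  x1, x2 ≥ 0.
Both inputs are positive at the optimum. Binding constraints: oxygenate mass and energy.
That vertex is x1 = 1.2901, x2 = 0.69089.
Hence cost = 98.88·1.2901 + 142.97·0.69089 = $226.3416.

$226.34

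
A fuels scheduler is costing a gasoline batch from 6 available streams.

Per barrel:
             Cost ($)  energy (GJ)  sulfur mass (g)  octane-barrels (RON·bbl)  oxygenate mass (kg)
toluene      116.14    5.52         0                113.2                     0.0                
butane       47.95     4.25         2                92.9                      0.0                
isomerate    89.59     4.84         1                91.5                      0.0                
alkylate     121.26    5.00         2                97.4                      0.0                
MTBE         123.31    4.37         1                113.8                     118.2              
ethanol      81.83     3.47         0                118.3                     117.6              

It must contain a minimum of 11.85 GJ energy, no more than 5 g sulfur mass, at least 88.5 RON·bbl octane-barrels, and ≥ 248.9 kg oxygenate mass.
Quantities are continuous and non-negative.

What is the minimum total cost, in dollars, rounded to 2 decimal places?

$224.03

This is a linear program. Let x1 = barrels of toluene, x2 = barrels of butane, x3 = barrels of isomerate, x4 = barrels of alkylate, x5 = barrels of MTBE, x6 = barrels of ethanol.
Minimise 116.14x1 + 47.95x2 + 89.59x3 + 121.26x4 + 123.31x5 + 81.83x6 s.t.:
  5.52x1 + 4.25x2 + 4.84x3 + 5x4 + 4.37x5 + 3.47x6 ≥ 11.85   (energy)
  2x2 + 1x3 + 2x4 + 1x5 ≤ 5   (sulfur mass)
  113.2x1 + 92.9x2 + 91.5x3 + 97.4x4 + 113.8x5 + 118.3x6 ≥ 88.5   (octane-barrels)
  118.2x5 + 117.6x6 ≥ 248.9   (oxygenate mass)
  x1, x2, x3, x4, x5, x6 ≥ 0.
At the optimum only butane, ethanol are positive (toluene, isomerate, alkylate, MTBE = 0). Binding constraints: energy and oxygenate mass.
Optimal quantities: butane = 1.0602 barrels, ethanol = 2.1165 barrels.
Objective = 47.95·1.0602 + 81.83·2.1165 = 224.0298.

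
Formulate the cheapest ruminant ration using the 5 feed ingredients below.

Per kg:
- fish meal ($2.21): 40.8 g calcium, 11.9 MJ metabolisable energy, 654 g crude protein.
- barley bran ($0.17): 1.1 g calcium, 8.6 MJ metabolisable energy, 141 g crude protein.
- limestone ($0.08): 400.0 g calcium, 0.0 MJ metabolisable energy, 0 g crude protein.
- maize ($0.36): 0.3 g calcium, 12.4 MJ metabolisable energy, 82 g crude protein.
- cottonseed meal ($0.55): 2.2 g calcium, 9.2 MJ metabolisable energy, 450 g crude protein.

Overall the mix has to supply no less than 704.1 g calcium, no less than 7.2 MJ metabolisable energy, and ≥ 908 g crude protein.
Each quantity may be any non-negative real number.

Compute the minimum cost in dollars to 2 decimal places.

$1.23

Let x1 = kg of fish meal, x2 = kg of barley bran, x3 = kg of limestone, x4 = kg of maize, x5 = kg of cottonseed meal.
min 2.21x1 + 0.17x2 + 0.08x3 + 0.36x4 + 0.55x5 with:
  40.8x1 + 1.1x2 + 400x3 + 0.3x4 + 2.2x5 ≥ 704.1   (calcium)
  11.9x1 + 8.6x2 + 12.4x4 + 9.2x5 ≥ 7.2   (metabolisable energy)
  654x1 + 141x2 + 82x4 + 450x5 ≥ 908   (crude protein)
  x1, x2, x3, x4, x5 ≥ 0.
The cheapest feasible vertex uses only barley bran, limestone; fish meal, maize, cottonseed meal are not used. Binding constraints: calcium and crude protein.
Solving gives x2 = 6.44, x3 = 1.743.
Total cost: 0.17·6.44 + 0.08·1.743 = 1.2342.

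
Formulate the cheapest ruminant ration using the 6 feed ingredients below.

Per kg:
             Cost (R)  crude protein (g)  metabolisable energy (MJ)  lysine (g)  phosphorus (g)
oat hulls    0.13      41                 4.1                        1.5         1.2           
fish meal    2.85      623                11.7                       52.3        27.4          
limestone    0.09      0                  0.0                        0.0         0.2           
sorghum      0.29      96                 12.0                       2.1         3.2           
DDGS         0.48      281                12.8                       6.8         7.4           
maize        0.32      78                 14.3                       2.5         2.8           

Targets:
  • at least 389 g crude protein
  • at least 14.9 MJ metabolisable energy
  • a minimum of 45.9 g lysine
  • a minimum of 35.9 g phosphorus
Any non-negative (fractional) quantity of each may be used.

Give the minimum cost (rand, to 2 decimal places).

Let x1 = kg of oat hulls, x2 = kg of fish meal, x3 = kg of limestone, x4 = kg of sorghum, x5 = kg of DDGS, x6 = kg of maize.
min 0.13x1 + 2.85x2 + 0.09x3 + 0.29x4 + 0.48x5 + 0.32x6 subject to:
  41x1 + 623x2 + 96x4 + 281x5 + 78x6 ≥ 389   (crude protein)
  4.1x1 + 11.7x2 + 12x4 + 12.8x5 + 14.3x6 ≥ 14.9   (metabolisable energy)
  1.5x1 + 52.3x2 + 2.1x4 + 6.8x5 + 2.5x6 ≥ 45.9   (lysine)
  1.2x1 + 27.4x2 + 0.2x3 + 3.2x4 + 7.4x5 + 2.8x6 ≥ 35.9   (phosphorus)
  x1, x2, x3, x4, x5, x6 ≥ 0.
The minimum-cost mix takes nothing from oat hulls, limestone, sorghum, maize — only fish meal, DDGS. Binding constraints: lysine and phosphorus.
Optimal quantities: fish meal = 0.476 kg, DDGS = 3.089 kg.
Hence cost = 2.85·0.476 + 0.48·3.089 = R2.8393.

R2.84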